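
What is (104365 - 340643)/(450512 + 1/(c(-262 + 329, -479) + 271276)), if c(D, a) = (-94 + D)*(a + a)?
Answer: -70208117476/133866036705 ≈ -0.52447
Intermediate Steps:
c(D, a) = 2*a*(-94 + D) (c(D, a) = (-94 + D)*(2*a) = 2*a*(-94 + D))
(104365 - 340643)/(450512 + 1/(c(-262 + 329, -479) + 271276)) = (104365 - 340643)/(450512 + 1/(2*(-479)*(-94 + (-262 + 329)) + 271276)) = -236278/(450512 + 1/(2*(-479)*(-94 + 67) + 271276)) = -236278/(450512 + 1/(2*(-479)*(-27) + 271276)) = -236278/(450512 + 1/(25866 + 271276)) = -236278/(450512 + 1/297142) = -236278/133866036705/297142 = -236278*297142/133866036705 = -70208117476/133866036705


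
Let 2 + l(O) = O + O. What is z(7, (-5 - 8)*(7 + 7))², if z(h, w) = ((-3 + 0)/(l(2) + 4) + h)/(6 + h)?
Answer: ¼ ≈ 0.25000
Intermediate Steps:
l(O) = -2 + 2*O (l(O) = -2 + (O + O) = -2 + 2*O)
z(h, w) = (-½ + h)/(6 + h) (z(h, w) = ((-3 + 0)/((-2 + 2*2) + 4) + h)/(6 + h) = (-3/((-2 + 4) + 4) + h)/(6 + h) = (-3/(2 + 4) + h)/(6 + h) = (-3/6 + h)/(6 + h) = (-3*⅙ + h)/(6 + h) = (-½ + h)/(6 + h))
z(7, (-5 - 8)*(7 + 7))² = ((-½ + 7)/(6 + 7))² = ((13/2)/13)² = ((1/13)*(13/2))² = (½)² = ¼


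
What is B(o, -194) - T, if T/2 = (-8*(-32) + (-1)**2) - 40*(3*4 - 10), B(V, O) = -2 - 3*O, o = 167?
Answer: 226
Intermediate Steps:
T = 354 (T = 2*((-8*(-32) + (-1)**2) - 40*(3*4 - 10)) = 2*((256 + 1) - 40*(12 - 10)) = 2*(257 - 40*2) = 2*(257 - 1*80) = 2*(257 - 80) = 2*177 = 354)
B(o, -194) - T = (-2 - 3*(-194)) - 1*354 = (-2 + 582) - 354 = 580 - 354 = 226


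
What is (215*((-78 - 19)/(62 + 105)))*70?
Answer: -1459850/167 ≈ -8741.6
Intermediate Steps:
(215*((-78 - 19)/(62 + 105)))*70 = (215*(-97/167))*70 = -20855/167*70 = -1459850/167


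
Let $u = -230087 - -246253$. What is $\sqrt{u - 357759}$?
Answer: $i \sqrt{341593} \approx 584.46 i$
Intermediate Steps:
$u = 16166$ ($u = -230087 + 246253 = 16166$)
$\sqrt{u - 357759} = \sqrt{16166 - 357759} = \sqrt{-341593} = i \sqrt{341593}$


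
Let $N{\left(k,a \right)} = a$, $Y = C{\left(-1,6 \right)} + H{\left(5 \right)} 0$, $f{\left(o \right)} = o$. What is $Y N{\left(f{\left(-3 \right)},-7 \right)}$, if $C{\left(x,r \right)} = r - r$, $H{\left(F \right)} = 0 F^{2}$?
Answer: $0$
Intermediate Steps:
$H{\left(F \right)} = 0$
$C{\left(x,r \right)} = 0$
$Y = 0$ ($Y = 0 + 0 \cdot 0 = 0 + 0 = 0$)
$Y N{\left(f{\left(-3 \right)},-7 \right)} = 0 \left(-7\right) = 0$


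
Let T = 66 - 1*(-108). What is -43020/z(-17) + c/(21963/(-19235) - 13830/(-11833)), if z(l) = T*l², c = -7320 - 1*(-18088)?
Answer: 20540783877729970/51391210851 ≈ 3.9969e+5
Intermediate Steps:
c = 10768 (c = -7320 + 18088 = 10768)
T = 174 (T = 66 + 108 = 174)
z(l) = 174*l²
-43020/z(-17) + c/(21963/(-19235) - 13830/(-11833)) = -43020/(174*(-17)²) + 10768/(21963/(-19235) - 13830/(-11833)) = -43020/(174*289) + 10768/(21963*(-1/19235) - 13830*(-1/11833)) = -43020/50286 + 10768/(-21963/19235 + 13830/11833) = -43020*1/50286 + 10768/(6131871/227607755) = -7170/8381 + 10768*(227607755/6131871) = -7170/8381 + 2450880305840/6131871 = 20540783877729970/51391210851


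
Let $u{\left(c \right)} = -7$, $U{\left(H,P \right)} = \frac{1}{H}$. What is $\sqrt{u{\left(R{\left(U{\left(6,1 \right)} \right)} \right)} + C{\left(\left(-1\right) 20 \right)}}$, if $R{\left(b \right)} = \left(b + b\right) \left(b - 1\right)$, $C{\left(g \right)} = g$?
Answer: $3 i \sqrt{3} \approx 5.1962 i$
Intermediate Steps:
$R{\left(b \right)} = 2 b \left(-1 + b\right)$
$\sqrt{u{\left(R{\left(U{\left(6,1 \right)} \right)} \right)} + C{\left(\left(-1\right) 20 \right)}} = \sqrt{-7 - 20} = \sqrt{-27} = 3 i \sqrt{3}$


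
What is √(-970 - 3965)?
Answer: I*√4935 ≈ 70.25*I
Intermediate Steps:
√(-970 - 3965) = √(-4935) = I*√4935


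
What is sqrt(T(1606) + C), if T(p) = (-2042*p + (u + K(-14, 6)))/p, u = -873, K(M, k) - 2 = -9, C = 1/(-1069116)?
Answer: I*sqrt(1850290561552983)/951774 ≈ 45.195*I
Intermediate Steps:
C = -1/1069116 ≈ -9.3535e-7
K(M, k) = -7 (K(M, k) = 2 - 9 = -7)
T(p) = (-880 - 2042*p)/p (T(p) = (-2042*p + (-873 - 7))/p = (-2042*p - 880)/p = (-880 - 2042*p)/p)
sqrt(T(1606) + C) = sqrt((-2042 - 880/1606) - 1/1069116) = sqrt((-2042 - 880*1/1606) - 1/1069116) = sqrt((-2042 - 40/73) - 1/1069116) = sqrt(-149106/73 - 1/1069116) = sqrt(-159411610369/78045468) = I*sqrt(1850290561552983)/951774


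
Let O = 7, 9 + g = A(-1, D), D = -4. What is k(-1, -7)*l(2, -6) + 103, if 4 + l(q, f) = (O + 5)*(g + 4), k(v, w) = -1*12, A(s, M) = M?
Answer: 1447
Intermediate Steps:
k(v, w) = -12
g = -13 (g = -9 - 4 = -13)
l(q, f) = -112 (l(q, f) = -4 + (7 + 5)*(-13 + 4) = -4 + 12*(-9) = -4 - 108 = -112)
k(-1, -7)*l(2, -6) + 103 = -12*(-112) + 103 = 1344 + 103 = 1447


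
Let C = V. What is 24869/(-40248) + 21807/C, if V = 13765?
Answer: 41182027/42616440 ≈ 0.96634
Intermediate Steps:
C = 13765
24869/(-40248) + 21807/C = 24869/(-40248) + 21807/13765 = 24869*(-1/40248) + 21807*(1/13765) = -1913/3096 + 21807/13765 = 41182027/42616440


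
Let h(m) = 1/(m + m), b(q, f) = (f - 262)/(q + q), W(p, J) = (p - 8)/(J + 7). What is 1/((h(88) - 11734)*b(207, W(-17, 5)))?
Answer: 874368/6544564927 ≈ 0.00013360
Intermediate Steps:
W(p, J) = (-8 + p)/(7 + J)
b(q, f) = (-262 + f)/(2*q) (b(q, f) = (-262 + f)/((2*q)) = (-262 + f)*(1/(2*q)) = (-262 + f)/(2*q))
h(m) = 1/(2*m)
1/((h(88) - 11734)*b(207, W(-17, 5))) = 1/(((½)/88 - 11734)*(((½)*(-262 + (-8 - 17)/(7 + 5))/207))) = 1/(((½)*(1/88) - 11734)*(((½)*(1/207)*(-262 - 25/12)))) = 1/((1/176 - 11734)*(((½)*(1/207)*(-262 + (1/12)*(-25))))) = 1/((-2065183/176)*(((½)*(1/207)*(-262 - 25/12)))) = -176/(2065183*((½)*(1/207)*(-3169/12))) = -176/(2065183*(-3169/4968)) = -176/2065183*(-4968/3169) = 874368/6544564927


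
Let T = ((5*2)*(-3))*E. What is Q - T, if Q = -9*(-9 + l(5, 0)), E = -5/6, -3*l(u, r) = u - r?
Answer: 71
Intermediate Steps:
l(u, r) = -u/3 + r/3 (l(u, r) = -(u - r)/3 = -u/3 + r/3)
E = -5/6 (E = -5*1/6 = -5/6 ≈ -0.83333)
Q = 96 (Q = -9*(-9 + (-1/3*5 + (1/3)*0)) = -9*(-9 + (-5/3 + 0)) = -9*(-9 - 5/3) = -9*(-32/3) = 96)
T = 25 (T = ((5*2)*(-3))*(-5/6) = (10*(-3))*(-5/6) = -30*(-5/6) = 25)
Q - T = 96 - 1*25 = 96 - 25 = 71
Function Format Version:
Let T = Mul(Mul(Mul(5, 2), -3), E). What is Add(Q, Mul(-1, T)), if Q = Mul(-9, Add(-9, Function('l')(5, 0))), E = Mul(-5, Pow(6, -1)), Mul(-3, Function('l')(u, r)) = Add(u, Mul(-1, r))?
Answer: 71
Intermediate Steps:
Function('l')(u, r) = Add(Mul(Rational(-1, 3), u), Mul(Rational(1, 3), r)) (Function('l')(u, r) = Mul(Rational(-1, 3), Add(u, Mul(-1, r))) = Add(Mul(Rational(-1, 3), u), Mul(Rational(1, 3), r)))
E = Rational(-5, 6) (E = Mul(-5, Rational(1, 6)) = Rational(-5, 6) ≈ -0.83333)
Q = 96 (Q = Mul(-9, Add(-9, Add(Mul(Rational(-1, 3), 5), Mul(Rational(1, 3), 0)))) = Mul(-9, Add(-9, Add(Rational(-5, 3), 0))) = Mul(-9, Add(-9, Rational(-5, 3))) = Mul(-9, Rational(-32, 3)) = 96)
T = 25 (T = Mul(Mul(Mul(5, 2), -3), Rational(-5, 6)) = Mul(Mul(10, -3), Rational(-5, 6)) = Mul(-30, Rational(-5, 6)) = 25)
Add(Q, Mul(-1, T)) = Add(96, Mul(-1, 25)) = Add(96, -25) = 71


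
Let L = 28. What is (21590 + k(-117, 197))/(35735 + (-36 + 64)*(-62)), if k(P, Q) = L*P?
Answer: 18314/33999 ≈ 0.53866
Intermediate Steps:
k(P, Q) = 28*P
(21590 + k(-117, 197))/(35735 + (-36 + 64)*(-62)) = (21590 + 28*(-117))/(35735 + (-36 + 64)*(-62)) = (21590 - 3276)/(35735 + 28*(-62)) = 18314/(35735 - 1736) = 18314/33999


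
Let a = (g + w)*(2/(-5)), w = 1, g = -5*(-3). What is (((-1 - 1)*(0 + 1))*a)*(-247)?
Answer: -15808/5 ≈ -3161.6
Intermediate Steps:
g = 15
a = -32/5 (a = (15 + 1)*(2/(-5)) = 16*(2*(-1/5)) = 16*(-2/5) = -32/5 ≈ -6.4000)
(((-1 - 1)*(0 + 1))*a)*(-247) = (((-1 - 1)*(0 + 1))*(-32/5))*(-247) = (-2*1*(-32/5))*(-247) = -2*(-32/5)*(-247) = (64/5)*(-247) = -15808/5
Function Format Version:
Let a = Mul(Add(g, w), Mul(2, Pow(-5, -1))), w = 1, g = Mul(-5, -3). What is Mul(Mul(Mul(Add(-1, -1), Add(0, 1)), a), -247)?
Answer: Rational(-15808, 5) ≈ -3161.6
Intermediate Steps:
g = 15
a = Rational(-32, 5) (a = Mul(Add(15, 1), Mul(2, Pow(-5, -1))) = Mul(16, Mul(2, Rational(-1, 5))) = Mul(16, Rational(-2, 5)) = Rational(-32, 5) ≈ -6.4000)
Mul(Mul(Mul(Add(-1, -1), Add(0, 1)), a), -247) = Mul(Mul(Mul(Add(-1, -1), Add(0, 1)), Rational(-32, 5)), -247) = Mul(Mul(Mul(-2, 1), Rational(-32, 5)), -247) = Mul(Mul(-2, Rational(-32, 5)), -247) = Mul(Rational(64, 5), -247) = Rational(-15808, 5)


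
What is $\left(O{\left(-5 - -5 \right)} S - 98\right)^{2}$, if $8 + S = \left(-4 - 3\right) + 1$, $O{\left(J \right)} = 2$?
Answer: $15876$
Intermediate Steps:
$S = -14$ ($S = -8 + \left(\left(-4 - 3\right) + 1\right) = -8 + \left(-7 + 1\right) = -8 - 6 = -14$)
$\left(O{\left(-5 - -5 \right)} S - 98\right)^{2} = \left(2 \left(-14\right) - 98\right)^{2} = \left(-28 - 98\right)^{2} = \left(-126\right)^{2} = 15876$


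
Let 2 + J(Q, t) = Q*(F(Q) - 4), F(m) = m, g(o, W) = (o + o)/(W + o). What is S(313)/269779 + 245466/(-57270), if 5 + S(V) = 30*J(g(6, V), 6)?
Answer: -1123196376711334/262038701917355 ≈ -4.2864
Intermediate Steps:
g(o, W) = 2*o/(W + o) (g(o, W) = (2*o)/(W + o) = 2*o/(W + o))
J(Q, t) = -2 + Q*(-4 + Q) (J(Q, t) = -2 + Q*(Q - 4) = -2 + Q*(-4 + Q))
S(V) = -65 - 1440/(6 + V) + 4320/(6 + V)² (S(V) = -5 + 30*(-2 + (2*6/(V + 6))² - 8*6/(V + 6)) = -5 + 30*(-2 + (2*6/(6 + V))² - 8*6/(6 + V)) = -5 + 30*(-2 + (12/(6 + V))² - 48/(6 + V)) = -5 + 30*(-2 + 144/(6 + V)² - 48/(6 + V)) = -5 + 30*(-2 - 48/(6 + V) + 144/(6 + V)²) = -5 + (-60 - 1440/(6 + V) + 4320/(6 + V)²) = -65 - 1440/(6 + V) + 4320/(6 + V)²)
S(313)/269779 + 245466/(-57270) = (5*(-1332 - 444*313 - 13*313²)/(36 + 313² + 12*313))/269779 + 245466/(-57270) = (5*(-1332 - 138972 - 13*97969)/(36 + 97969 + 3756))*(1/269779) + 245466*(-1/57270) = (5*(-1332 - 138972 - 1273597)/101761)*(1/269779) - 40911/9545 = (5*(1/101761)*(-1413901))*(1/269779) - 40911/9545 = -7069505/101761*1/269779 - 40911/9545 = -7069505/27452980819 - 40911/9545 = -1123196376711334/262038701917355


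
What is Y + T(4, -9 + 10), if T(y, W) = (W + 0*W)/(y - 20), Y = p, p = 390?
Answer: 6239/16 ≈ 389.94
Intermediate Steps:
Y = 390
T(y, W) = W/(-20 + y) (T(y, W) = (W + 0)/(-20 + y) = W/(-20 + y))
Y + T(4, -9 + 10) = 390 + (-9 + 10)/(-20 + 4) = 390 + 1/(-16) = 390 + 1*(-1/16) = 390 - 1/16 = 6239/16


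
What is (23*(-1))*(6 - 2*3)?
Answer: 0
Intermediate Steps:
(23*(-1))*(6 - 2*3) = -23*(6 - 6) = -23*0 = 0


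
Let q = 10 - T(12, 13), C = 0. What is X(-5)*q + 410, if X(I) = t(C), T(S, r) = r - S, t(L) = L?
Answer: 410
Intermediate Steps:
X(I) = 0
q = 9 (q = 10 - (13 - 1*12) = 10 - (13 - 12) = 10 - 1*1 = 10 - 1 = 9)
X(-5)*q + 410 = 0*9 + 410 = 0 + 410 = 410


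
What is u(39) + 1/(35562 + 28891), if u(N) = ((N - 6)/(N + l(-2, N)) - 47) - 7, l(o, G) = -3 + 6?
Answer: -48017471/902342 ≈ -53.214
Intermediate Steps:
l(o, G) = 3
u(N) = -54 + (-6 + N)/(3 + N) (u(N) = ((N - 6)/(N + 3) - 47) - 7 = ((-6 + N)/(3 + N) - 47) - 7 = (-47 + (-6 + N)/(3 + N)) - 7 = -54 + (-6 + N)/(3 + N))
u(39) + 1/(35562 + 28891) = (-168 - 53*39)/(3 + 39) + 1/(35562 + 28891) = (-168 - 2067)/42 + 1/64453 = (1/42)*(-2235) + 1/64453 = -745/14 + 1/64453 = -48017471/902342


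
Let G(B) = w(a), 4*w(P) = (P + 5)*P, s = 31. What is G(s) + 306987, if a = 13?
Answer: 614091/2 ≈ 3.0705e+5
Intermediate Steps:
w(P) = P*(5 + P)/4 (w(P) = ((P + 5)*P)/4 = ((5 + P)*P)/4 = (P*(5 + P))/4 = P*(5 + P)/4)
G(B) = 117/2 (G(B) = (1/4)*13*(5 + 13) = (1/4)*13*18 = 117/2)
G(s) + 306987 = 117/2 + 306987 = 614091/2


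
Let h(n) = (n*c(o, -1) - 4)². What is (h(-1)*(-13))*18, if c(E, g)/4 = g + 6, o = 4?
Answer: -134784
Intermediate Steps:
c(E, g) = 24 + 4*g (c(E, g) = 4*(g + 6) = 4*(6 + g) = 24 + 4*g)
h(n) = (-4 + 20*n)² (h(n) = (n*(24 + 4*(-1)) - 4)² = (n*(24 - 4) - 4)² = (n*20 - 4)² = (20*n - 4)² = (-4 + 20*n)²)
(h(-1)*(-13))*18 = ((16*(-1 + 5*(-1))²)*(-13))*18 = ((16*(-1 - 5)²)*(-13))*18 = ((16*(-6)²)*(-13))*18 = ((16*36)*(-13))*18 = (576*(-13))*18 = -7488*18 = -134784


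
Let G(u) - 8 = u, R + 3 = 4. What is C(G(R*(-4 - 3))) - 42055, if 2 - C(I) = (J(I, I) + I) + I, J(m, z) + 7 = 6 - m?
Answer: -42053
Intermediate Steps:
R = 1 (R = -3 + 4 = 1)
J(m, z) = -1 - m (J(m, z) = -7 + (6 - m) = -1 - m)
G(u) = 8 + u
C(I) = 3 - I (C(I) = 2 - (((-1 - I) + I) + I) = 2 - (-1 + I) = 2 + (1 - I) = 3 - I)
C(G(R*(-4 - 3))) - 42055 = (3 - (8 + 1*(-4 - 3))) - 42055 = (3 - (8 + 1*(-7))) - 42055 = (3 - (8 - 7)) - 42055 = (3 - 1*1) - 42055 = (3 - 1) - 42055 = 2 - 42055 = -42053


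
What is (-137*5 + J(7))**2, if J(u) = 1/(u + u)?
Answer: 91948921/196 ≈ 4.6913e+5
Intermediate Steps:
J(u) = 1/(2*u)
(-137*5 + J(7))**2 = (-137*5 + (1/2)/7)**2 = (-685 + (1/2)*(1/7))**2 = (-685 + 1/14)**2 = (-9589/14)**2 = 91948921/196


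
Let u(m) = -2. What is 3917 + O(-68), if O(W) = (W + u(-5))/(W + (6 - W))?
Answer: 11716/3 ≈ 3905.3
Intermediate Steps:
O(W) = -⅓ + W/6 (O(W) = (W - 2)/(W + (6 - W)) = (-2 + W)/6 = (-2 + W)*(⅙) = -⅓ + W/6)
3917 + O(-68) = 3917 + (-⅓ + (⅙)*(-68)) = 3917 + (-⅓ - 34/3) = 3917 - 35/3 = 11716/3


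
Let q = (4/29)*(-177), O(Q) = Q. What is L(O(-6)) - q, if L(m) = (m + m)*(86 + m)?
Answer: -27132/29 ≈ -935.59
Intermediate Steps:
L(m) = 2*m*(86 + m) (L(m) = (2*m)*(86 + m) = 2*m*(86 + m))
q = -708/29 (q = (4*(1/29))*(-177) = (4/29)*(-177) = -708/29 ≈ -24.414)
L(O(-6)) - q = 2*(-6)*(86 - 6) - 1*(-708/29) = 2*(-6)*80 + 708/29 = -960 + 708/29 = -27132/29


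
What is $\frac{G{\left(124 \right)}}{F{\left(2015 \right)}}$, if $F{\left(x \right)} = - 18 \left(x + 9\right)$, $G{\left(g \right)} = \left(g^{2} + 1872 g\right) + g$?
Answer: $- \frac{61907}{9108} \approx -6.797$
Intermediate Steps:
$G{\left(g \right)} = g^{2} + 1873 g$
$F{\left(x \right)} = -162 - 18 x$ ($F{\left(x \right)} = - 18 \left(9 + x\right) = -162 - 18 x$)
$\frac{G{\left(124 \right)}}{F{\left(2015 \right)}} = \frac{124 \left(1873 + 124\right)}{-162 - 36270} = \frac{124 \cdot 1997}{-162 - 36270} = \frac{247628}{-36432} = 247628 \left(- \frac{1}{36432}\right) = - \frac{61907}{9108}$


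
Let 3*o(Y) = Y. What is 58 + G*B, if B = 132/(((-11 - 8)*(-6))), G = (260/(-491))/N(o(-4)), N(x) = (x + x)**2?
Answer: 4322221/74632 ≈ 57.914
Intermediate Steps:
o(Y) = Y/3
N(x) = 4*x**2 (N(x) = (2*x)**2 = 4*x**2)
G = -585/7856 (G = (260/(-491))/((4*((1/3)*(-4))**2)) = (260*(-1/491))/((4*(-4/3)**2)) = -260/(491*(4*(16/9))) = -260/(491*64/9) = -260/491*9/64 = -585/7856 ≈ -0.074465)
B = 22/19 (B = 132/((-19*(-6))) = 132/114 = 132*(1/114) = 22/19 ≈ 1.1579)
58 + G*B = 58 - 585/7856*22/19 = 58 - 6435/74632 = 4322221/74632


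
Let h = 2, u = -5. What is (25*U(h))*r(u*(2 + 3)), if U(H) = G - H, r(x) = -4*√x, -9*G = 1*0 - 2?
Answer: 8000*I/9 ≈ 888.89*I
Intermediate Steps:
G = 2/9 (G = -(1*0 - 2)/9 = -(0 - 2)/9 = -⅑*(-2) = 2/9 ≈ 0.22222)
U(H) = 2/9 - H
(25*U(h))*r(u*(2 + 3)) = (25*(2/9 - 1*2))*(-4*I*√5*√(2 + 3)) = (25*(2/9 - 2))*(-4*5*I) = (25*(-16/9))*(-20*I) = -(-1600)*5*I/9 = -(-8000)*I/9 = 8000*I/9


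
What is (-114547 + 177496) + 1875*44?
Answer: 145449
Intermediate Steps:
(-114547 + 177496) + 1875*44 = 62949 + 82500 = 145449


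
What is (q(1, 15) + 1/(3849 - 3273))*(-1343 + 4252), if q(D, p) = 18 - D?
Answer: 28487837/576 ≈ 49458.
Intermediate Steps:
(q(1, 15) + 1/(3849 - 3273))*(-1343 + 4252) = ((18 - 1*1) + 1/(3849 - 3273))*(-1343 + 4252) = ((18 - 1) + 1/576)*2909 = (17 + 1/576)*2909 = (9793/576)*2909 = 28487837/576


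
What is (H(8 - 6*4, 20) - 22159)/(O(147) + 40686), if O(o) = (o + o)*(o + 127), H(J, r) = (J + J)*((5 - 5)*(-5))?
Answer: -22159/121242 ≈ -0.18277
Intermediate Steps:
H(J, r) = 0 (H(J, r) = (2*J)*(0*(-5)) = (2*J)*0 = 0)
O(o) = 2*o*(127 + o) (O(o) = (2*o)*(127 + o) = 2*o*(127 + o))
(H(8 - 6*4, 20) - 22159)/(O(147) + 40686) = (0 - 22159)/(2*147*(127 + 147) + 40686) = -22159/(2*147*274 + 40686) = -22159/(80556 + 40686) = -22159/121242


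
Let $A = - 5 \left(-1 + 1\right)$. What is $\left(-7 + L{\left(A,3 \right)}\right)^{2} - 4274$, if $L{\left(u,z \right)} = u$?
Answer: $-4225$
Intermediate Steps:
$A = 0$ ($A = \left(-5\right) 0 = 0$)
$\left(-7 + L{\left(A,3 \right)}\right)^{2} - 4274 = \left(-7 + 0\right)^{2} - 4274 = \left(-7\right)^{2} - 4274 = 49 - 4274 = -4225$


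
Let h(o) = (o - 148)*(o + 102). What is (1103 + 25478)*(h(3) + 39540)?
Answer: 646317015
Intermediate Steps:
h(o) = (-148 + o)*(102 + o)
(1103 + 25478)*(h(3) + 39540) = (1103 + 25478)*((-15096 + 3² - 46*3) + 39540) = 26581*((-15096 + 9 - 138) + 39540) = 26581*(-15225 + 39540) = 26581*24315 = 646317015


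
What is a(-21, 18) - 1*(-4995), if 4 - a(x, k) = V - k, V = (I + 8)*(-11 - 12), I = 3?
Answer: 5270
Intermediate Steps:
V = -253 (V = (3 + 8)*(-11 - 12) = 11*(-23) = -253)
a(x, k) = 257 + k (a(x, k) = 4 - (-253 - k) = 4 + (253 + k) = 257 + k)
a(-21, 18) - 1*(-4995) = (257 + 18) - 1*(-4995) = 275 + 4995 = 5270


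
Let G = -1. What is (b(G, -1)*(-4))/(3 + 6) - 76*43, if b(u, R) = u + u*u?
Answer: -3268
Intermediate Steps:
b(u, R) = u + u²
(b(G, -1)*(-4))/(3 + 6) - 76*43 = (-(1 - 1)*(-4))/(3 + 6) - 76*43 = (-1*0*(-4))/9 - 3268 = (0*(-4))*(⅑) - 3268 = 0*(⅑) - 3268 = 0 - 3268 = -3268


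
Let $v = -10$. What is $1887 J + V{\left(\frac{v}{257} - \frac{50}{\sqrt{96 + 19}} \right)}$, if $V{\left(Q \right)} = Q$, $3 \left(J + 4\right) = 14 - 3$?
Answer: $- \frac{161663}{257} - \frac{10 \sqrt{115}}{23} \approx -633.7$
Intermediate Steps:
$J = - \frac{1}{3}$ ($J = -4 + \frac{14 - 3}{3} = -4 + \frac{1}{3} \cdot 11 = -4 + \frac{11}{3} = - \frac{1}{3} \approx -0.33333$)
$1887 J + V{\left(\frac{v}{257} - \frac{50}{\sqrt{96 + 19}} \right)} = 1887 \left(- \frac{1}{3}\right) - \left(\frac{10}{257} + \frac{50}{\sqrt{96 + 19}}\right) = -629 - \left(\frac{10}{257} + \frac{50}{\sqrt{115}}\right) = -629 - \left(\frac{10}{257} + 50 \frac{\sqrt{115}}{115}\right) = -629 - \left(\frac{10}{257} + \frac{10 \sqrt{115}}{23}\right) = - \frac{161663}{257} - \frac{10 \sqrt{115}}{23}$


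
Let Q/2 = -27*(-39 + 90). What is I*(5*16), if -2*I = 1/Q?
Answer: 20/1377 ≈ 0.014524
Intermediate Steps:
Q = -2754 (Q = 2*(-27*(-39 + 90)) = 2*(-27*51) = 2*(-1377) = -2754)
I = 1/5508 (I = -½/(-2754) = -½*(-1/2754) = 1/5508 ≈ 0.00018155)
I*(5*16) = (5*16)/5508 = (1/5508)*80 = 20/1377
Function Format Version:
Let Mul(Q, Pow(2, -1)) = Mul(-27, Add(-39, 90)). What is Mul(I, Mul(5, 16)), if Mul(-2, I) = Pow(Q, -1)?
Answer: Rational(20, 1377) ≈ 0.014524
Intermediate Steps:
Q = -2754 (Q = Mul(2, Mul(-27, Add(-39, 90))) = Mul(2, Mul(-27, 51)) = Mul(2, -1377) = -2754)
I = Rational(1, 5508) (I = Mul(Rational(-1, 2), Pow(-2754, -1)) = Mul(Rational(-1, 2), Rational(-1, 2754)) = Rational(1, 5508) ≈ 0.00018155)
Mul(I, Mul(5, 16)) = Mul(Rational(1, 5508), Mul(5, 16)) = Mul(Rational(1, 5508), 80) = Rational(20, 1377)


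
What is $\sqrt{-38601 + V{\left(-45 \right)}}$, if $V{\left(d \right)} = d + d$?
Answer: $3 i \sqrt{4299} \approx 196.7 i$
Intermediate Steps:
$V{\left(d \right)} = 2 d$
$\sqrt{-38601 + V{\left(-45 \right)}} = \sqrt{-38601 + 2 \left(-45\right)} = \sqrt{-38601 - 90} = \sqrt{-38691} = 3 i \sqrt{4299}$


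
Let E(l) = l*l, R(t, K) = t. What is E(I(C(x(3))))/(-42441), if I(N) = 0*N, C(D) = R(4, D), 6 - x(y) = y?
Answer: 0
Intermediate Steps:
x(y) = 6 - y
C(D) = 4
I(N) = 0
E(l) = l²
E(I(C(x(3))))/(-42441) = 0²/(-42441) = 0*(-1/42441) = 0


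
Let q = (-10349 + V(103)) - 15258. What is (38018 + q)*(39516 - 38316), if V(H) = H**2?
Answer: 27624000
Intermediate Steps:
q = -14998 (q = (-10349 + 103**2) - 15258 = (-10349 + 10609) - 15258 = 260 - 15258 = -14998)
(38018 + q)*(39516 - 38316) = (38018 - 14998)*(39516 - 38316) = 23020*1200 = 27624000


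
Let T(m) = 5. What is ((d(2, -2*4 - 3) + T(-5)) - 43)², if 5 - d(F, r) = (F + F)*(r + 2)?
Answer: 9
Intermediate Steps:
d(F, r) = 5 - 2*F*(2 + r) (d(F, r) = 5 - (F + F)*(r + 2) = 5 - 2*F*(2 + r))
((d(2, -2*4 - 3) + T(-5)) - 43)² = (((5 - 4*2 - 2*2*(-2*4 - 3)) + 5) - 43)² = (((5 - 8 - 2*2*(-8 - 3)) + 5) - 43)² = (((5 - 8 - 2*2*(-11)) + 5) - 43)² = (((5 - 8 + 44) + 5) - 43)² = ((41 + 5) - 43)² = (46 - 43)² = 3² = 9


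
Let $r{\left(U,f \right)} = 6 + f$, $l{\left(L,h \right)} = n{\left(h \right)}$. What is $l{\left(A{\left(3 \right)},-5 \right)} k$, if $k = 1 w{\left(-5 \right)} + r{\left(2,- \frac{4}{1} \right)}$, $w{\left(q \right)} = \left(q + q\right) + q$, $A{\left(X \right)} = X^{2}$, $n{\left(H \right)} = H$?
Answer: $65$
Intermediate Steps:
$l{\left(L,h \right)} = h$
$w{\left(q \right)} = 3 q$ ($w{\left(q \right)} = 2 q + q = 3 q$)
$k = -13$ ($k = 1 \cdot 3 \left(-5\right) + \left(6 - \frac{4}{1}\right) = 1 \left(-15\right) + \left(6 - 4\right) = -15 + \left(6 - 4\right) = -15 + 2 = -13$)
$l{\left(A{\left(3 \right)},-5 \right)} k = \left(-5\right) \left(-13\right) = 65$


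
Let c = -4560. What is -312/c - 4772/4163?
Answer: -852561/790970 ≈ -1.0779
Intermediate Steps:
-312/c - 4772/4163 = -312/(-4560) - 4772/4163 = -312*(-1/4560) - 4772*1/4163 = 13/190 - 4772/4163 = -852561/790970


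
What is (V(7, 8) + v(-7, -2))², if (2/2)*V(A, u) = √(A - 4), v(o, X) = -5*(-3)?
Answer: (15 + √3)² ≈ 279.96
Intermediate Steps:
v(o, X) = 15
V(A, u) = √(-4 + A) (V(A, u) = √(A - 4) = √(-4 + A))
(V(7, 8) + v(-7, -2))² = (√(-4 + 7) + 15)² = (√3 + 15)² = (15 + √3)²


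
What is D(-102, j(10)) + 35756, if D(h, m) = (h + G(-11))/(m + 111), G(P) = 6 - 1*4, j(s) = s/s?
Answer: 1001143/28 ≈ 35755.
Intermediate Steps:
j(s) = 1
G(P) = 2 (G(P) = 6 - 4 = 2)
D(h, m) = (2 + h)/(111 + m) (D(h, m) = (h + 2)/(m + 111) = (2 + h)/(111 + m))
D(-102, j(10)) + 35756 = (2 - 102)/(111 + 1) + 35756 = -100/112 + 35756 = (1/112)*(-100) + 35756 = -25/28 + 35756 = 1001143/28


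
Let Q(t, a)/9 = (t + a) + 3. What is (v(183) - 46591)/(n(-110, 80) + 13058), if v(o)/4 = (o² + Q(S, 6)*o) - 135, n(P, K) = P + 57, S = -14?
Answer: 10777/2601 ≈ 4.1434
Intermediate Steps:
n(P, K) = 57 + P
Q(t, a) = 27 + 9*a + 9*t (Q(t, a) = 9*((t + a) + 3) = 9*((a + t) + 3) = 9*(3 + a + t) = 27 + 9*a + 9*t)
v(o) = -540 - 180*o + 4*o² (v(o) = 4*((o² + (27 + 9*6 + 9*(-14))*o) - 135) = 4*((o² + (27 + 54 - 126)*o) - 135) = 4*((o² - 45*o) - 135) = 4*(-135 + o² - 45*o) = -540 - 180*o + 4*o²)
(v(183) - 46591)/(n(-110, 80) + 13058) = ((-540 - 180*183 + 4*183²) - 46591)/((57 - 110) + 13058) = ((-540 - 32940 + 4*33489) - 46591)/(-53 + 13058) = ((-540 - 32940 + 133956) - 46591)/13005 = (100476 - 46591)*(1/13005) = 53885*(1/13005) = 10777/2601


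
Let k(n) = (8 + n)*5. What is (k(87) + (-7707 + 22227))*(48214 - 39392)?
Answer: 132285890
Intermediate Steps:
k(n) = 40 + 5*n
(k(87) + (-7707 + 22227))*(48214 - 39392) = ((40 + 5*87) + (-7707 + 22227))*(48214 - 39392) = ((40 + 435) + 14520)*8822 = (475 + 14520)*8822 = 14995*8822 = 132285890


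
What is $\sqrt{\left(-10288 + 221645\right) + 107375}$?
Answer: $2 \sqrt{79683} \approx 564.56$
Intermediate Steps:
$\sqrt{\left(-10288 + 221645\right) + 107375} = \sqrt{211357 + 107375} = \sqrt{318732} = 2 \sqrt{79683}$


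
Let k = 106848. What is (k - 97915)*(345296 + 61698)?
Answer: 3635677402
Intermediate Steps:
(k - 97915)*(345296 + 61698) = (106848 - 97915)*(345296 + 61698) = 8933*406994 = 3635677402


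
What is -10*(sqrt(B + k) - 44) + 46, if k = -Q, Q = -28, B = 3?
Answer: 486 - 10*sqrt(31) ≈ 430.32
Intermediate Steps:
k = 28 (k = -1*(-28) = 28)
-10*(sqrt(B + k) - 44) + 46 = -10*(sqrt(3 + 28) - 44) + 46 = -10*(sqrt(31) - 44) + 46 = -10*(-44 + sqrt(31)) + 46 = (440 - 10*sqrt(31)) + 46 = 486 - 10*sqrt(31)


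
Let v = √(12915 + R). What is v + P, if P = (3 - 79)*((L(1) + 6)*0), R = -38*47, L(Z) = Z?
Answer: √11129 ≈ 105.49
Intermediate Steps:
R = -1786
P = 0 (P = (3 - 79)*((1 + 6)*0) = -532*0 = -76*0 = 0)
v = √11129 (v = √(12915 - 1786) = √11129 ≈ 105.49)
v + P = √11129 + 0 = √11129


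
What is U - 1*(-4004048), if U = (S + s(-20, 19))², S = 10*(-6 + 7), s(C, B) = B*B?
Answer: 4141689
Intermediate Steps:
s(C, B) = B²
S = 10 (S = 10*1 = 10)
U = 137641 (U = (10 + 19²)² = (10 + 361)² = 371² = 137641)
U - 1*(-4004048) = 137641 - 1*(-4004048) = 137641 + 4004048 = 4141689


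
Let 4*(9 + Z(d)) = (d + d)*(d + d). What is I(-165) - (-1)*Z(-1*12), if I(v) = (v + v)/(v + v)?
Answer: 136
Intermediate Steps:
Z(d) = -9 + d² (Z(d) = -9 + ((d + d)*(d + d))/4 = -9 + ((2*d)*(2*d))/4 = -9 + (4*d²)/4 = -9 + d²)
I(v) = 1 (I(v) = (2*v)/((2*v)) = (2*v)*(1/(2*v)) = 1)
I(-165) - (-1)*Z(-1*12) = 1 - (-1)*(-9 + (-1*12)²) = 1 - (-1)*(-9 + (-12)²) = 1 - (-1)*(-9 + 144) = 1 - (-1)*135 = 1 - 1*(-135) = 1 + 135 = 136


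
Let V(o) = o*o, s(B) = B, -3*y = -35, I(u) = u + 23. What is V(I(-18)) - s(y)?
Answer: 40/3 ≈ 13.333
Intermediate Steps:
I(u) = 23 + u
y = 35/3 (y = -1/3*(-35) = 35/3 ≈ 11.667)
V(o) = o**2
V(I(-18)) - s(y) = (23 - 18)**2 - 1*35/3 = 5**2 - 35/3 = 25 - 35/3 = 40/3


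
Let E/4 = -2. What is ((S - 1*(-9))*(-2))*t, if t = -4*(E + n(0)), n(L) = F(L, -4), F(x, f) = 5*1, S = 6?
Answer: -360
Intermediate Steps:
E = -8 (E = 4*(-2) = -8)
F(x, f) = 5
n(L) = 5
t = 12 (t = -4*(-8 + 5) = -4*(-3) = 12)
((S - 1*(-9))*(-2))*t = ((6 - 1*(-9))*(-2))*12 = ((6 + 9)*(-2))*12 = (15*(-2))*12 = -30*12 = -360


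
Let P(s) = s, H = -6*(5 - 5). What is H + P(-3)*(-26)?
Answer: 78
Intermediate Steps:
H = 0 (H = -6*0 = 0)
H + P(-3)*(-26) = 0 - 3*(-26) = 0 + 78 = 78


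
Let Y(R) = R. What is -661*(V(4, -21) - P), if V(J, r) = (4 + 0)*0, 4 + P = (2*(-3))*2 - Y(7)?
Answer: -15203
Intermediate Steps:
P = -23 (P = -4 + ((2*(-3))*2 - 1*7) = -4 + (-6*2 - 7) = -4 + (-12 - 7) = -4 - 19 = -23)
V(J, r) = 0 (V(J, r) = 4*0 = 0)
-661*(V(4, -21) - P) = -661*(0 - 1*(-23)) = -661*(0 + 23) = -661*23 = -15203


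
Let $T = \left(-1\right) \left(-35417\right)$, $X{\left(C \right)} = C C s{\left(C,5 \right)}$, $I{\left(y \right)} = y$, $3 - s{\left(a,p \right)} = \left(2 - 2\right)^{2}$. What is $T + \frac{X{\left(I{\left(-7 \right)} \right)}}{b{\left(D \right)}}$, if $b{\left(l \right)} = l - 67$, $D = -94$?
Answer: $\frac{814570}{23} \approx 35416.0$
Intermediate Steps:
$s{\left(a,p \right)} = 3$ ($s{\left(a,p \right)} = 3 - \left(2 - 2\right)^{2} = 3 - 0^{2} = 3 - 0 = 3 + 0 = 3$)
$b{\left(l \right)} = -67 + l$
$X{\left(C \right)} = 3 C^{2}$ ($X{\left(C \right)} = C C 3 = C^{2} \cdot 3 = 3 C^{2}$)
$T = 35417$
$T + \frac{X{\left(I{\left(-7 \right)} \right)}}{b{\left(D \right)}} = 35417 + \frac{3 \left(-7\right)^{2}}{-67 - 94} = 35417 + \frac{3 \cdot 49}{-161} = 35417 + 147 \left(- \frac{1}{161}\right) = 35417 - \frac{21}{23} = \frac{814570}{23}$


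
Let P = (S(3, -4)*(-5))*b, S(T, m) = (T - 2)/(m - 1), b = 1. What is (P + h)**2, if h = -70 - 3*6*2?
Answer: 11025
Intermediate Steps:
S(T, m) = (-2 + T)/(-1 + m)
P = 1 (P = (((-2 + 3)/(-1 - 4))*(-5))*1 = ((1/(-5))*(-5))*1 = (-1/5*1*(-5))*1 = -1/5*(-5)*1 = 1*1 = 1)
h = -106 (h = -70 - 18*2 = -70 - 36 = -106)
(P + h)**2 = (1 - 106)**2 = (-105)**2 = 11025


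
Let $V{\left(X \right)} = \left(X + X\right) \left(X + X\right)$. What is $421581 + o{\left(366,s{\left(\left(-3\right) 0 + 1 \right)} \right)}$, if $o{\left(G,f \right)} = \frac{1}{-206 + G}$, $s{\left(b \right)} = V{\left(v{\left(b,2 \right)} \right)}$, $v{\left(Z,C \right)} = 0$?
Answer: $\frac{67452961}{160} \approx 4.2158 \cdot 10^{5}$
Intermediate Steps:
$V{\left(X \right)} = 4 X^{2}$ ($V{\left(X \right)} = 2 X 2 X = 4 X^{2}$)
$s{\left(b \right)} = 0$ ($s{\left(b \right)} = 4 \cdot 0^{2} = 4 \cdot 0 = 0$)
$421581 + o{\left(366,s{\left(\left(-3\right) 0 + 1 \right)} \right)} = 421581 + \frac{1}{-206 + 366} = 421581 + \frac{1}{160} = \frac{67452961}{160}$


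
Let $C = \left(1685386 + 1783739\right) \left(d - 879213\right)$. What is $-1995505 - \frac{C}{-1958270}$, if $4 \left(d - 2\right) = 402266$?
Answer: $- \frac{2643581070965}{783308} \approx -3.3749 \cdot 10^{6}$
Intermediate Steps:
$d = \frac{201137}{2}$ ($d = 2 + \frac{1}{4} \cdot 402266 = 2 + \frac{201133}{2} = \frac{201137}{2} \approx 1.0057 \cdot 10^{5}$)
$C = - \frac{5402430202125}{2}$ ($C = \left(1685386 + 1783739\right) \left(\frac{201137}{2} - 879213\right) = 3469125 \left(- \frac{1557289}{2}\right) = - \frac{5402430202125}{2} \approx -2.7012 \cdot 10^{12}$)
$-1995505 - \frac{C}{-1958270} = -1995505 - - \frac{5402430202125}{2 \left(-1958270\right)} = -1995505 - \left(- \frac{5402430202125}{2}\right) \left(- \frac{1}{1958270}\right) = -1995505 - \frac{1080486040425}{783308} = - \frac{2643581070965}{783308}$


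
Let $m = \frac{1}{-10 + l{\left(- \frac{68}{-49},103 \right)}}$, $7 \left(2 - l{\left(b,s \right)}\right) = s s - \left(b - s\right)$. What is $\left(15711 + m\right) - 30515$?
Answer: $- \frac{7810057799}{527564} \approx -14804.0$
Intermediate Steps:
$l{\left(b,s \right)} = 2 - \frac{s}{7} - \frac{s^{2}}{7} + \frac{b}{7}$ ($l{\left(b,s \right)} = 2 - \frac{s s - \left(b - s\right)}{7} = 2 - \frac{s^{2} - \left(b - s\right)}{7} = 2 - \frac{s + s^{2} - b}{7} = 2 - \left(- \frac{b}{7} + \frac{s}{7} + \frac{s^{2}}{7}\right) = 2 - \frac{s}{7} - \frac{s^{2}}{7} + \frac{b}{7}$)
$m = - \frac{343}{527564}$ ($m = \frac{1}{-10 + \left(2 - \frac{103}{7} - \frac{103^{2}}{7} + \frac{\left(-68\right) \frac{1}{-49}}{7}\right)} = \frac{1}{-10 + \left(2 - \frac{103}{7} - \frac{10609}{7} + \frac{\left(-68\right) \left(- \frac{1}{49}\right)}{7}\right)} = \frac{1}{-10 + \left(2 - \frac{103}{7} - \frac{10609}{7} + \frac{1}{7} \cdot \frac{68}{49}\right)} = \frac{1}{-10 + \left(2 - \frac{103}{7} - \frac{10609}{7} + \frac{68}{343}\right)} = \frac{1}{-10 - \frac{524134}{343}} = \frac{1}{- \frac{527564}{343}} = - \frac{343}{527564} \approx -0.00065016$)
$\left(15711 + m\right) - 30515 = \left(15711 - \frac{343}{527564}\right) - 30515 = \frac{8288557661}{527564} - 30515 = - \frac{7810057799}{527564}$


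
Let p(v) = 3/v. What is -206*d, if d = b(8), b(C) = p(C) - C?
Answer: 6283/4 ≈ 1570.8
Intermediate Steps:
b(C) = -C + 3/C (b(C) = 3/C - C = -C + 3/C)
d = -61/8 (d = -1*8 + 3/8 = -8 + 3*(1/8) = -8 + 3/8 = -61/8 ≈ -7.6250)
-206*d = -206*(-61/8) = 6283/4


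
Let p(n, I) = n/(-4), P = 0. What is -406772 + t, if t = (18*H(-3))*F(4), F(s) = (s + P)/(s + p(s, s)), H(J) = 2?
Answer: -406724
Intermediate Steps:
p(n, I) = -n/4 (p(n, I) = n*(-¼) = -n/4)
F(s) = 4/3 (F(s) = (s + 0)/(s - s/4) = s/((3*s/4)) = s*(4/(3*s)) = 4/3)
t = 48 (t = (18*2)*(4/3) = 36*(4/3) = 48)
-406772 + t = -406772 + 48 = -406724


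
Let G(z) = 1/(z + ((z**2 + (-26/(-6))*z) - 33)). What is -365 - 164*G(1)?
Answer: -7177/20 ≈ -358.85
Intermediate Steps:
G(z) = 1/(-33 + z**2 + 16*z/3) (G(z) = 1/(z + ((z**2 + (-26*(-1/6))*z) - 33)) = 1/(z + ((z**2 + 13*z/3) - 33)) = 1/(z + (-33 + z**2 + 13*z/3)) = 1/(-33 + z**2 + 16*z/3))
-365 - 164*G(1) = -365 - 492/(-99 + 3*1**2 + 16*1) = -365 - 492/(-99 + 3*1 + 16) = -365 - 492/(-99 + 3 + 16) = -365 - 492/(-80) = -365 - 492*(-1)/80 = -365 - 164*(-3/80) = -365 + 123/20 = -7177/20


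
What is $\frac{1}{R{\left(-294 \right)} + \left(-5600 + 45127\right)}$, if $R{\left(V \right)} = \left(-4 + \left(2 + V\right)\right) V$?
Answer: $\frac{1}{126551} \approx 7.902 \cdot 10^{-6}$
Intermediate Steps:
$R{\left(V \right)} = V \left(-2 + V\right)$ ($R{\left(V \right)} = \left(-2 + V\right) V = V \left(-2 + V\right)$)
$\frac{1}{R{\left(-294 \right)} + \left(-5600 + 45127\right)} = \frac{1}{- 294 \left(-2 - 294\right) + \left(-5600 + 45127\right)} = \frac{1}{\left(-294\right) \left(-296\right) + 39527} = \frac{1}{87024 + 39527} = \frac{1}{126551}$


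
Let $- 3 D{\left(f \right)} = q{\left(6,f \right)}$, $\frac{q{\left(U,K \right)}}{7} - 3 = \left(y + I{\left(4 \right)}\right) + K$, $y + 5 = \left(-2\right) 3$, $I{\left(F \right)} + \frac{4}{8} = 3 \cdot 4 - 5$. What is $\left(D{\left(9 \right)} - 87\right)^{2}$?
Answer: $\frac{43681}{4} \approx 10920.0$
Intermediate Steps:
$I{\left(F \right)} = \frac{13}{2}$ ($I{\left(F \right)} = - \frac{1}{2} + \left(3 \cdot 4 - 5\right) = - \frac{1}{2} + \left(12 - 5\right) = - \frac{1}{2} + 7 = \frac{13}{2}$)
$y = -11$ ($y = -5 - 6 = -11$)
$q{\left(U,K \right)} = - \frac{21}{2} + 7 K$ ($q{\left(U,K \right)} = 21 + 7 \left(\left(-11 + \frac{13}{2}\right) + K\right) = 21 + 7 \left(- \frac{9}{2} + K\right) = 21 + \left(- \frac{63}{2} + 7 K\right) = - \frac{21}{2} + 7 K$)
$D{\left(f \right)} = \frac{7}{2} - \frac{7 f}{3}$ ($D{\left(f \right)} = - \frac{- \frac{21}{2} + 7 f}{3} = \frac{7}{2} - \frac{7 f}{3}$)
$\left(D{\left(9 \right)} - 87\right)^{2} = \left(\left(\frac{7}{2} - 21\right) - 87\right)^{2} = \left(- \frac{35}{2} - 87\right)^{2} = \left(- \frac{209}{2}\right)^{2} = \frac{43681}{4}$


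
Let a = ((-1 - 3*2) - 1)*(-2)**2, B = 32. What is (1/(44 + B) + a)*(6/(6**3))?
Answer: -2431/2736 ≈ -0.88852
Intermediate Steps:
a = -32 (a = ((-1 - 6) - 1)*4 = (-7 - 1)*4 = -8*4 = -32)
(1/(44 + B) + a)*(6/(6**3)) = (1/(44 + 32) - 32)*(6/(6**3)) = (1/76 - 32)*(6/216) = (1/76 - 32)*(6*(1/216)) = -2431/76*1/36 = -2431/2736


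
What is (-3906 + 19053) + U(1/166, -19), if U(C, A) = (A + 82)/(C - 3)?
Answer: 1073943/71 ≈ 15126.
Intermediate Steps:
U(C, A) = (82 + A)/(-3 + C)
(-3906 + 19053) + U(1/166, -19) = (-3906 + 19053) + (82 - 19)/(-3 + 1/166) = 15147 + 63/(-3 + 1/166) = 15147 + 63/(-497/166) = 15147 - 166/497*63 = 15147 - 1494/71 = 1073943/71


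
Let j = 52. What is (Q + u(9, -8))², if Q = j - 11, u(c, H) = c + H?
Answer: 1764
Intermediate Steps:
u(c, H) = H + c
Q = 41 (Q = 52 - 11 = 41)
(Q + u(9, -8))² = (41 + (-8 + 9))² = (41 + 1)² = 42² = 1764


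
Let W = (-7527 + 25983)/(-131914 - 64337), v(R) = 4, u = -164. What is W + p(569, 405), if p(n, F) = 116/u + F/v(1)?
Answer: 1077651985/10728388 ≈ 100.45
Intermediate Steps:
p(n, F) = -29/41 + F/4 (p(n, F) = 116/(-164) + F/4 = 116*(-1/164) + F*(¼) = -29/41 + F/4)
W = -6152/65417 (W = 18456/(-196251) = 18456*(-1/196251) = -6152/65417 ≈ -0.094043)
W + p(569, 405) = -6152/65417 + (-29/41 + (¼)*405) = -6152/65417 + (-29/41 + 405/4) = -6152/65417 + 16489/164 = 1077651985/10728388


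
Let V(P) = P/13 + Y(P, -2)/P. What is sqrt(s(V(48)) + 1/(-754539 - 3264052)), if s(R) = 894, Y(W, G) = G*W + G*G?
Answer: sqrt(14437271816982623)/4018591 ≈ 29.900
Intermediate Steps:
Y(W, G) = G**2 + G*W (Y(W, G) = G*W + G**2 = G**2 + G*W)
V(P) = P/13 + (4 - 2*P)/P (V(P) = P/13 + (-2*(-2 + P))/P = P*(1/13) + (4 - 2*P)/P = P/13 + (4 - 2*P)/P)
sqrt(s(V(48)) + 1/(-754539 - 3264052)) = sqrt(894 + 1/(-754539 - 3264052)) = sqrt(894 + 1/(-4018591)) = sqrt(894 - 1/4018591) = sqrt(3592620353/4018591) = sqrt(14437271816982623)/4018591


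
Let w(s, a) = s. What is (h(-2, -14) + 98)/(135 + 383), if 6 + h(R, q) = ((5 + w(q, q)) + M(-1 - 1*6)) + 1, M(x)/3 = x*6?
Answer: -3/37 ≈ -0.081081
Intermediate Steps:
M(x) = 18*x (M(x) = 3*(x*6) = 3*(6*x) = 18*x)
h(R, q) = -126 + q (h(R, q) = -6 + (((5 + q) + 18*(-1 - 1*6)) + 1) = -6 + (((5 + q) + 18*(-1 - 6)) + 1) = -6 + (((5 + q) + 18*(-7)) + 1) = -6 + (((5 + q) - 126) + 1) = -6 + ((-121 + q) + 1) = -6 + (-120 + q) = -126 + q)
(h(-2, -14) + 98)/(135 + 383) = ((-126 - 14) + 98)/(135 + 383) = (-140 + 98)/518 = -42*1/518 = -3/37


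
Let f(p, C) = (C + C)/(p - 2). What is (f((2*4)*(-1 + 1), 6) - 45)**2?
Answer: 2601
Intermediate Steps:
f(p, C) = 2*C/(-2 + p) (f(p, C) = (2*C)/(-2 + p) = 2*C/(-2 + p))
(f((2*4)*(-1 + 1), 6) - 45)**2 = (2*6/(-2 + (2*4)*(-1 + 1)) - 45)**2 = (2*6/(-2 + 8*0) - 45)**2 = (2*6/(-2 + 0) - 45)**2 = (2*6/(-2) - 45)**2 = (2*6*(-1/2) - 45)**2 = (-6 - 45)**2 = (-51)**2 = 2601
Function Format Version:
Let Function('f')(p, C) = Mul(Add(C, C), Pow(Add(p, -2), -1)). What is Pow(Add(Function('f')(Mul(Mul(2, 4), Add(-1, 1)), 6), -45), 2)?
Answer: 2601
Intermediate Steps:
Function('f')(p, C) = Mul(2, C, Pow(Add(-2, p), -1)) (Function('f')(p, C) = Mul(Mul(2, C), Pow(Add(-2, p), -1)) = Mul(2, C, Pow(Add(-2, p), -1)))
Pow(Add(Function('f')(Mul(Mul(2, 4), Add(-1, 1)), 6), -45), 2) = Pow(Add(Mul(2, 6, Pow(Add(-2, Mul(Mul(2, 4), Add(-1, 1))), -1)), -45), 2) = Pow(Add(Mul(2, 6, Pow(Add(-2, Mul(8, 0)), -1)), -45), 2) = Pow(Add(Mul(2, 6, Pow(Add(-2, 0), -1)), -45), 2) = Pow(Add(Mul(2, 6, Pow(-2, -1)), -45), 2) = Pow(Add(Mul(2, 6, Rational(-1, 2)), -45), 2) = Pow(Add(-6, -45), 2) = Pow(-51, 2) = 2601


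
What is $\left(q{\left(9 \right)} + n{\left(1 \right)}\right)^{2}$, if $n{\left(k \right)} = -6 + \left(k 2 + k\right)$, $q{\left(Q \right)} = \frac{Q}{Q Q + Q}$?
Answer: $\frac{841}{100} \approx 8.41$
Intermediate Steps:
$q{\left(Q \right)} = \frac{Q}{Q + Q^{2}}$ ($q{\left(Q \right)} = \frac{Q}{Q^{2} + Q} = \frac{Q}{Q + Q^{2}}$)
$n{\left(k \right)} = -6 + 3 k$ ($n{\left(k \right)} = -6 + \left(2 k + k\right) = -6 + 3 k$)
$\left(q{\left(9 \right)} + n{\left(1 \right)}\right)^{2} = \left(\frac{1}{1 + 9} + \left(-6 + 3 \cdot 1\right)\right)^{2} = \left(\frac{1}{10} + \left(-6 + 3\right)\right)^{2} = \left(\frac{1}{10} - 3\right)^{2} = \left(- \frac{29}{10}\right)^{2} = \frac{841}{100}$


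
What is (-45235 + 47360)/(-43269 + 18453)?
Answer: -2125/24816 ≈ -0.085630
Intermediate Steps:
(-45235 + 47360)/(-43269 + 18453) = 2125/(-24816) = 2125*(-1/24816) = -2125/24816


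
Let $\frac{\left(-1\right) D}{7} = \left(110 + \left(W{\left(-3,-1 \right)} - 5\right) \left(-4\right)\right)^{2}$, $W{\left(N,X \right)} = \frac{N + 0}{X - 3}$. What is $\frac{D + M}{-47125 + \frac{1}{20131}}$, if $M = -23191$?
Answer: $\frac{1369854157}{474336687} \approx 2.8879$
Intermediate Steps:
$W{\left(N,X \right)} = \frac{N}{-3 + X}$
$D = -112903$ ($D = - 7 \left(110 + \left(- \frac{3}{-3 - 1} - 5\right) \left(-4\right)\right)^{2} = - 7 \left(110 + \left(- \frac{3}{-4} - 5\right) \left(-4\right)\right)^{2} = - 7 \left(110 + \left(\left(-3\right) \left(- \frac{1}{4}\right) - 5\right) \left(-4\right)\right)^{2} = - 7 \left(110 + \left(\frac{3}{4} - 5\right) \left(-4\right)\right)^{2} = - 7 \left(110 - -17\right)^{2} = - 7 \left(110 + 17\right)^{2} = - 7 \cdot 127^{2} = \left(-7\right) 16129 = -112903$)
$\frac{D + M}{-47125 + \frac{1}{20131}} = \frac{-112903 - 23191}{-47125 + \frac{1}{20131}} = - \frac{136094}{-47125 + \frac{1}{20131}} = - \frac{136094}{- \frac{948673374}{20131}} = \left(-136094\right) \left(- \frac{20131}{948673374}\right) = \frac{1369854157}{474336687}$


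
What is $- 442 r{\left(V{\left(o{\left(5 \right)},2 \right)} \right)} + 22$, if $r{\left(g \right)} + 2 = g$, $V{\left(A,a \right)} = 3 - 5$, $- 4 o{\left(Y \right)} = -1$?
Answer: $1790$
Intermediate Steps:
$o{\left(Y \right)} = \frac{1}{4}$ ($o{\left(Y \right)} = \left(- \frac{1}{4}\right) \left(-1\right) = \frac{1}{4}$)
$V{\left(A,a \right)} = -2$ ($V{\left(A,a \right)} = 3 - 5 = -2$)
$r{\left(g \right)} = -2 + g$
$- 442 r{\left(V{\left(o{\left(5 \right)},2 \right)} \right)} + 22 = - 442 \left(-2 - 2\right) + 22 = \left(-442\right) \left(-4\right) + 22 = 1768 + 22 = 1790$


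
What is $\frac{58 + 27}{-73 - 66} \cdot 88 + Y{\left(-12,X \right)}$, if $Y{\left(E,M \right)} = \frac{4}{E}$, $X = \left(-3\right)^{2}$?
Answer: $- \frac{22579}{417} \approx -54.146$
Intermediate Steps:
$X = 9$
$\frac{58 + 27}{-73 - 66} \cdot 88 + Y{\left(-12,X \right)} = \frac{58 + 27}{-73 - 66} \cdot 88 + \frac{4}{-12} = \frac{85}{-139} \cdot 88 + 4 \left(- \frac{1}{12}\right) = 85 \left(- \frac{1}{139}\right) 88 - \frac{1}{3} = \left(- \frac{85}{139}\right) 88 - \frac{1}{3} = - \frac{7480}{139} - \frac{1}{3} = - \frac{22579}{417}$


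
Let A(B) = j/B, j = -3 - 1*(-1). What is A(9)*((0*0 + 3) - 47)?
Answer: 88/9 ≈ 9.7778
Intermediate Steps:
j = -2 (j = -3 + 1 = -2)
A(B) = -2/B
A(9)*((0*0 + 3) - 47) = (-2/9)*((0*0 + 3) - 47) = (-2*⅑)*((0 + 3) - 47) = -2*(3 - 47)/9 = -2/9*(-44) = 88/9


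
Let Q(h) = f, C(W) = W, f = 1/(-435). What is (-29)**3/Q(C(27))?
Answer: 10609215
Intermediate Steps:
f = -1/435 ≈ -0.0022989
Q(h) = -1/435
(-29)**3/Q(C(27)) = (-29)**3/(-1/435) = -24389*(-435) = 10609215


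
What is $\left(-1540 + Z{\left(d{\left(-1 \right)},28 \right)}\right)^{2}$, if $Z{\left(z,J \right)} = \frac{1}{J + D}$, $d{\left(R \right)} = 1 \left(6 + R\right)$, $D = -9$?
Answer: $\frac{856089081}{361} \approx 2.3714 \cdot 10^{6}$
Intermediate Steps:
$d{\left(R \right)} = 6 + R$
$Z{\left(z,J \right)} = \frac{1}{-9 + J}$ ($Z{\left(z,J \right)} = \frac{1}{J - 9} = \frac{1}{-9 + J}$)
$\left(-1540 + Z{\left(d{\left(-1 \right)},28 \right)}\right)^{2} = \left(-1540 + \frac{1}{-9 + 28}\right)^{2} = \left(-1540 + \frac{1}{19}\right)^{2} = \left(- \frac{29259}{19}\right)^{2} = \frac{856089081}{361}$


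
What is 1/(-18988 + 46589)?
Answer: 1/27601 ≈ 3.6231e-5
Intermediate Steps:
1/(-18988 + 46589) = 1/27601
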